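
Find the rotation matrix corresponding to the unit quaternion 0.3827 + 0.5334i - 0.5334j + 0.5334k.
[[-0.1381, -0.9773, 0.1608], [-0.1608, -0.1381, -0.9773], [0.9773, -0.1608, -0.1381]]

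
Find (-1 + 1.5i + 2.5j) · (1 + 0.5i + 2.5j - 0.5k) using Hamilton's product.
-8 - 0.25i + 0.75j + 3k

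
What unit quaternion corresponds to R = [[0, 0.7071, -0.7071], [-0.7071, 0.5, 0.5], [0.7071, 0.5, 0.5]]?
0.7071 - 0.5j - 0.5k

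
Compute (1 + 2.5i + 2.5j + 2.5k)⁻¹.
0.0506 - 0.1266i - 0.1266j - 0.1266k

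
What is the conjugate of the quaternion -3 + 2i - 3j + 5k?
-3 - 2i + 3j - 5k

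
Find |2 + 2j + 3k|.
√17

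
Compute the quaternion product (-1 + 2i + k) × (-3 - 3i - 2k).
11 - 3i + j - k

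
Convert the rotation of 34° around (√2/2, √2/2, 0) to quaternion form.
0.9563 + 0.2067i + 0.2067j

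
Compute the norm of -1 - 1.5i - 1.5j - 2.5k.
3.428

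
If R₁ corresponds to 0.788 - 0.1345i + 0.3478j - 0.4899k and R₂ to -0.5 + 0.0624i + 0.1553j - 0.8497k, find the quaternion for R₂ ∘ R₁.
-0.8559 + 0.3359i + 0.0933j - 0.382k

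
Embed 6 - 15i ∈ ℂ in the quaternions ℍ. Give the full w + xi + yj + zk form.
6 - 15i + 0j + 0k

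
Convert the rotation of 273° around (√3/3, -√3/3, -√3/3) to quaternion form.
-0.7254 + 0.3974i - 0.3974j - 0.3974k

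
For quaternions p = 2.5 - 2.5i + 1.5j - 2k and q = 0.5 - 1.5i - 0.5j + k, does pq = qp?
No: pq = 0.25 - 4.5i + 5j + 5k ≠ 0.25 - 5.5i - 6j - 2k = qp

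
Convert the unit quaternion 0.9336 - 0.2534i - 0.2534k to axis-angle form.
axis = (-√2/2, 0, -√2/2), θ = 42°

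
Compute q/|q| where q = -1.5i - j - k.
-0.7276i - 0.4851j - 0.4851k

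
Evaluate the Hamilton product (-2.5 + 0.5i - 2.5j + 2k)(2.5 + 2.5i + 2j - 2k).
1.5 - 4i - 5.25j + 17.25k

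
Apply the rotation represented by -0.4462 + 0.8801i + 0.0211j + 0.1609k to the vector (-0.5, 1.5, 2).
(0.326, 0.736, -2.419)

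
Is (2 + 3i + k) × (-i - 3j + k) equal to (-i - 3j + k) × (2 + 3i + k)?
No: pq = 2 + i - 10j - 7k ≠ 2 - 5i - 2j + 11k = qp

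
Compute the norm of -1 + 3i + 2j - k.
√15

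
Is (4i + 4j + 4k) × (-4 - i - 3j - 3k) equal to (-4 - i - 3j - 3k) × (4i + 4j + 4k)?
No: pq = 28 - 16i - 8j - 24k ≠ 28 - 16i - 24j - 8k = qp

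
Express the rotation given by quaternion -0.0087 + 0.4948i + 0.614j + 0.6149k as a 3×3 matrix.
[[-0.5102, 0.6183, 0.5978], [0.5969, -0.2459, 0.7637], [0.6192, 0.7465, -0.2436]]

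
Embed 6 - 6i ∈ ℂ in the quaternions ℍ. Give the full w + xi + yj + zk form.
6 - 6i + 0j + 0k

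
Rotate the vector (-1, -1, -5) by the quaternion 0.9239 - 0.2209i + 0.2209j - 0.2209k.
(-3.644, -1.852, -3.208)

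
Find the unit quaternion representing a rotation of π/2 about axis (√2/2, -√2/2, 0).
0.7071 + 0.5i - 0.5j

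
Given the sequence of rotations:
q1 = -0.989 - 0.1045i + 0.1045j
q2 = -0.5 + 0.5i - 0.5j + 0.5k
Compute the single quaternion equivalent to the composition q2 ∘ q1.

q2 · q1 = 0.599 - 0.4945i + 0.39j - 0.4945k
0.599 - 0.4945i + 0.39j - 0.4945k


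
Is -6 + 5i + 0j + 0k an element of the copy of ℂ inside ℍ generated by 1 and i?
Yes. The quaternion -6 + 5i has j- and k-coefficients y = z = 0, so it lies in the complex subalgebra spanned by 1 and i.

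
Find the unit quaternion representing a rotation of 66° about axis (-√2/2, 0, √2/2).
0.8387 - 0.3851i + 0.3851k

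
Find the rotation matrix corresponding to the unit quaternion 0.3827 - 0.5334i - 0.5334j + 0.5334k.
[[-0.1381, 0.1608, -0.9773], [0.9773, -0.1381, -0.1608], [-0.1608, -0.9773, -0.1381]]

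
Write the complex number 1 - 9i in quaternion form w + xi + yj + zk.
1 - 9i + 0j + 0k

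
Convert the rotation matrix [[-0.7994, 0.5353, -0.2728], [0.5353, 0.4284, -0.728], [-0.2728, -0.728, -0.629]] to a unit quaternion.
0.3167i + 0.8451j - 0.4307k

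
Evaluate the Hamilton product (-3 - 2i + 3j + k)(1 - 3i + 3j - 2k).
-16 - 2i - 13j + 10k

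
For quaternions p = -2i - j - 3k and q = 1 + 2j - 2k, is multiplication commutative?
No: pq = -4 + 6i - 5j - 7k ≠ -4 - 10i + 3j + k = qp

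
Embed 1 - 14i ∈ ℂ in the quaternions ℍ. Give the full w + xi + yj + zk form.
1 - 14i + 0j + 0k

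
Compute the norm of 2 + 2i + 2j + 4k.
√28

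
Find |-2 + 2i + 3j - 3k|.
√26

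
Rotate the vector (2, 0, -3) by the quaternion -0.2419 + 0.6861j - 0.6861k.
(-0.77, 3.488, 0.488)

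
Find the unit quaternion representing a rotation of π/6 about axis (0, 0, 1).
0.9659 + 0.2588k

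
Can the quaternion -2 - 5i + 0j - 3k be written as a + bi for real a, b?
No. The quaternion -2 - 5i - 3k has j-coefficient y = 0 and k-coefficient z = -3, not both zero, so it does not lie in the complex subalgebra spanned by 1 and i.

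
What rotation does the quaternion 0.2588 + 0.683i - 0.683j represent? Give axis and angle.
axis = (√2/2, -√2/2, 0), θ = 5π/6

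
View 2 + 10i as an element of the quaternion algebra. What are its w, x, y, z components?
2 + 10i + 0j + 0k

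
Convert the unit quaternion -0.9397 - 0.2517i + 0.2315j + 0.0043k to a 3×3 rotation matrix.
[[0.8928, -0.1085, -0.4372], [-0.1246, 0.8733, -0.4711], [0.4329, 0.475, 0.7661]]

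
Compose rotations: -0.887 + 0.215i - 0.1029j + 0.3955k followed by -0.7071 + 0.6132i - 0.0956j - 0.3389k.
0.6196 - 0.7686i - 0.1578j - 0.0216k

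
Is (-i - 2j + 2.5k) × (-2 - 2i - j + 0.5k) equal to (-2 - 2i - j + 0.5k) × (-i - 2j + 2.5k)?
No: pq = -5.25 + 3.5i - 0.5j - 8k ≠ -5.25 + 0.5i + 8.5j - 2k = qp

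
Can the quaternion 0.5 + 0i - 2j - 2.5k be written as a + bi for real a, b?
No. The quaternion 0.5 - 2j - 2.5k has j-coefficient y = -2 and k-coefficient z = -2.5, not both zero, so it does not lie in the complex subalgebra spanned by 1 and i.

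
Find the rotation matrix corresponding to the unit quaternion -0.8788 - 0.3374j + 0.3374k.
[[0.5446, 0.593, 0.593], [-0.593, 0.7723, -0.2277], [-0.593, -0.2277, 0.7723]]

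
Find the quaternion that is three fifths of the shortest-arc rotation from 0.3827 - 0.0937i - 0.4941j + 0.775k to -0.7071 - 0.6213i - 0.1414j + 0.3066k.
-0.3359 - 0.5355i - 0.3862j + 0.6717k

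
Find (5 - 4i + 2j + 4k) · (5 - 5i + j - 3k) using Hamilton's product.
15 - 55i - 17j + 11k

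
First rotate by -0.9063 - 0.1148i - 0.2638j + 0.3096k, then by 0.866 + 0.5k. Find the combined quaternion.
-0.9397 + 0.0325i - 0.2859j - 0.185k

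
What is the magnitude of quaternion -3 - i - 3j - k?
√20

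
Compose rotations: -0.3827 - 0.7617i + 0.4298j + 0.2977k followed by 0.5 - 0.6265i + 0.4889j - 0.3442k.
-0.7762 + 0.1524i + 0.4765j + 0.3837k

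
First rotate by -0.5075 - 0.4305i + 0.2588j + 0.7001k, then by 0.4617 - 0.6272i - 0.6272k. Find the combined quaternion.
-0.0652 + 0.2819i + 0.8286j + 0.4792k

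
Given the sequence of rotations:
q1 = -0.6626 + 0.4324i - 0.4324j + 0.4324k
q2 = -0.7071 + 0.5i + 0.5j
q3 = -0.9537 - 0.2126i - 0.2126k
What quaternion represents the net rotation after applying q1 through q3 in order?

q2 · q1 = 0.4685 - 0.4209i - 0.2417j - 0.7382k
q3 · q2 · q1 = -0.6932 + 0.2504i + 0.1631j + 0.6558k
-0.6932 + 0.2504i + 0.1631j + 0.6558k


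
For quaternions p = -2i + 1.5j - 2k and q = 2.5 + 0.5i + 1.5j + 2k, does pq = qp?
No: pq = 2.75 + i + 6.75j - 8.75k ≠ 2.75 - 11i + 0.75j - 1.25k = qp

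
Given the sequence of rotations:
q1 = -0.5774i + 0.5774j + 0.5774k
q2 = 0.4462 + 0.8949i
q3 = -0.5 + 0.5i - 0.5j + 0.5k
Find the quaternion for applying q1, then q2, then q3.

q2 · q1 = 0.5167 - 0.2576i - 0.2591j + 0.7744k
q3 · q2 · q1 = -0.6463 + 0.1295i - 0.6448j - 0.3872k
-0.6463 + 0.1295i - 0.6448j - 0.3872k


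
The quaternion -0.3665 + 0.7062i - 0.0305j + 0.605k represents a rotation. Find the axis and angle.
axis = (0.759, -0.0328, 0.6502), θ = 223°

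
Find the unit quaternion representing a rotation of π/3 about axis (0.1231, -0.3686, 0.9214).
0.866 + 0.0616i - 0.1843j + 0.4607k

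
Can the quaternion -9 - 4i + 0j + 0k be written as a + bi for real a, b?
Yes. The quaternion -9 - 4i has j- and k-coefficients y = z = 0, so it lies in the complex subalgebra spanned by 1 and i.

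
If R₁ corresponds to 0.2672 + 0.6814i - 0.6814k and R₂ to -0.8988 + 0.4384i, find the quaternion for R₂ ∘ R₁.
-0.5389 - 0.4953i + 0.2987j + 0.6124k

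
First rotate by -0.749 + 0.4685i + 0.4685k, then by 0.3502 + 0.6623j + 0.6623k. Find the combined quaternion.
-0.5726 + 0.4744i - 0.1858j - 0.6423k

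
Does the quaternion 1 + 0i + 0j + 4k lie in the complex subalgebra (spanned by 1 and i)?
No. The quaternion 1 + 4k has j-coefficient y = 0 and k-coefficient z = 4, not both zero, so it does not lie in the complex subalgebra spanned by 1 and i.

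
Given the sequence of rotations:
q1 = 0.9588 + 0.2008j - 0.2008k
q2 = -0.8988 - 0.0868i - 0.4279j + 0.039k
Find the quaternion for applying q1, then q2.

q2 · q1 = -0.768 - 0.0051i - 0.6082j + 0.2004k
-0.768 - 0.0051i - 0.6082j + 0.2004k


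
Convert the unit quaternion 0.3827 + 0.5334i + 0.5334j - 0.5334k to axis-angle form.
axis = (√3/3, √3/3, -√3/3), θ = 3π/4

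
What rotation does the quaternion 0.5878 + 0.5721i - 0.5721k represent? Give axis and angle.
axis = (√2/2, 0, -√2/2), θ = 108°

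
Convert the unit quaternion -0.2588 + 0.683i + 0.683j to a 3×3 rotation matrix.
[[0.067, 0.933, -0.3535], [0.933, 0.067, 0.3535], [0.3535, -0.3535, -0.866]]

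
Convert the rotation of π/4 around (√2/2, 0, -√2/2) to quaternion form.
0.9239 + 0.2706i - 0.2706k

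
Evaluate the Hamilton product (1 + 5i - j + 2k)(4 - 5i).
29 + 15i - 14j + 3k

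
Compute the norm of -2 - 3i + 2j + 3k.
√26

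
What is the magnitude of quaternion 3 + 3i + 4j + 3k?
√43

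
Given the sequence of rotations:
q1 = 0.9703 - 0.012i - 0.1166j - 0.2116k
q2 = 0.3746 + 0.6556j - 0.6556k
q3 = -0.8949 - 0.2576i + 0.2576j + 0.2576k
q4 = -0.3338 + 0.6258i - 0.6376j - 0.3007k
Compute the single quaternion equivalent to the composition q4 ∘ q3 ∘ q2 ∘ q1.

q2 · q1 = 0.3012 - 0.2197i + 0.6003j - 0.7075k
q3 · q2 · q1 = -0.2985 - 0.2179i - 0.6985j + 0.6127k
q4 · q3 · q2 · q1 = -0.0251 - 0.7148i + 0.1056j - 0.6908k
-0.0251 - 0.7148i + 0.1056j - 0.6908k


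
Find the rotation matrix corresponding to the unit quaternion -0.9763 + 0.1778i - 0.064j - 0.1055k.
[[0.9695, -0.2288, 0.0875], [0.1832, 0.9145, 0.3607], [-0.1625, -0.3337, 0.9286]]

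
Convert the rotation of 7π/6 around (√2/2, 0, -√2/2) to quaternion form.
-0.2588 + 0.683i - 0.683k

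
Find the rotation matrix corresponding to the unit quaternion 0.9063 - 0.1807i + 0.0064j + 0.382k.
[[0.7081, -0.6947, -0.1265], [0.6901, 0.6428, 0.3324], [-0.1497, -0.3226, 0.9346]]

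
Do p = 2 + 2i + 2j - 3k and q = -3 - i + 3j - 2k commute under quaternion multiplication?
No: pq = -16 - 3i + 7j + 13k ≠ -16 - 13i - 7j - 3k = qp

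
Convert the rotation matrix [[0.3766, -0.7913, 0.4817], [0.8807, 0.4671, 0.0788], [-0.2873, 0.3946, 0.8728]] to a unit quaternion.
0.8241 + 0.0958i + 0.2333j + 0.5072k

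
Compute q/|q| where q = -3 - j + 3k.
-0.6882 - 0.2294j + 0.6882k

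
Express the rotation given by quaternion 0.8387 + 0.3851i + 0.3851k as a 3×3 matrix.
[[0.7034, -0.646, 0.2966], [0.646, 0.4068, -0.646], [0.2966, 0.646, 0.7034]]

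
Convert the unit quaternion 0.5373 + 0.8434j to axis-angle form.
axis = (0, 1, 0), θ = 115°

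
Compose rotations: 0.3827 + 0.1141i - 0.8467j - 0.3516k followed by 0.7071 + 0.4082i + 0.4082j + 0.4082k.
0.7132 + 0.439i - 0.2524j - 0.4846k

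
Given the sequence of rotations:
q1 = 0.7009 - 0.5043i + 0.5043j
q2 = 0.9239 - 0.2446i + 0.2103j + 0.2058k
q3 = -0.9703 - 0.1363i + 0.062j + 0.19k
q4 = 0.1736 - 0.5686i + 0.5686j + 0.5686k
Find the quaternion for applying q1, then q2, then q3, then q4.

q2 · q1 = 0.4182 - 0.7411i + 0.5095j + 0.1269k
q3 · q2 · q1 = -0.5625 + 0.5732i - 0.592j - 0.0672k
q4 · q3 · q2 · q1 = 0.6031 + 0.7177i - 0.1349j - 0.3208k
0.6031 + 0.7177i - 0.1349j - 0.3208k


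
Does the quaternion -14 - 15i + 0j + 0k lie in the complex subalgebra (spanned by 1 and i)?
Yes. The quaternion -14 - 15i has j- and k-coefficients y = z = 0, so it lies in the complex subalgebra spanned by 1 and i.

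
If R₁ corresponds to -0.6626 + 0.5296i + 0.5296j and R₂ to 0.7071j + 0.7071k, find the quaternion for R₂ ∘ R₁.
-0.3745 - 0.3745i - 0.094j - 0.843k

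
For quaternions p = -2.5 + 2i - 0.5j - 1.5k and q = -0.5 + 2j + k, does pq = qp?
No: pq = 3.75 + 1.5i - 6.75j + 2.25k ≠ 3.75 - 3.5i - 2.75j - 5.75k = qp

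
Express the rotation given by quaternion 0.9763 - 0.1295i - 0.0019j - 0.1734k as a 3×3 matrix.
[[0.9399, 0.3391, 0.0412], [-0.3381, 0.9063, 0.2535], [0.0486, -0.2522, 0.9665]]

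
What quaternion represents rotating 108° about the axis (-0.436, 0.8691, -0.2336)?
0.5878 - 0.3527i + 0.7031j - 0.189k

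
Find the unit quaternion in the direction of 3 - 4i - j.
0.5883 - 0.7845i - 0.1961j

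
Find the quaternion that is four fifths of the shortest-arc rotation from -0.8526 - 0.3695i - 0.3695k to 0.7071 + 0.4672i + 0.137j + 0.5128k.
-0.7405 - 0.4501i - 0.1101j - 0.4867k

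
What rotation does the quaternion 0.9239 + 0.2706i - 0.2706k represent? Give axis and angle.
axis = (√2/2, 0, -√2/2), θ = π/4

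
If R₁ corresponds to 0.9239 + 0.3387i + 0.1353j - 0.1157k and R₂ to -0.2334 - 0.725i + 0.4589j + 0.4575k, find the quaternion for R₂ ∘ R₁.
0.0208 - 0.8639i + 0.4635j + 0.1962k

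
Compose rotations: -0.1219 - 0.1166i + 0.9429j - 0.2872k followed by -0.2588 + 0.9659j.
-0.8792 - 0.2472i - 0.3618j + 0.187k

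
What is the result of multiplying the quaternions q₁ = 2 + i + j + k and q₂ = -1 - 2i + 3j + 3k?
-6 - 5i + 10k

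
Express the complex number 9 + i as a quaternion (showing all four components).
9 + i + 0j + 0k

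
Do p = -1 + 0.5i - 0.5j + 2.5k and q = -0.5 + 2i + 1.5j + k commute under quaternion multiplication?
No: pq = -2.25 - 6.5i + 3.25j - 0.5k ≠ -2.25 + 2i - 5.75j - 4k = qp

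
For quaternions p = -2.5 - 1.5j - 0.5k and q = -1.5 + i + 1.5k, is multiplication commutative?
No: pq = 4.5 - 4.75i + 1.75j - 1.5k ≠ 4.5 - 0.25i + 2.75j - 4.5k = qp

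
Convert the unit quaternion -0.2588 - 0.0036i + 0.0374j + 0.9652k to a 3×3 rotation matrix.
[[-0.866, 0.4993, -0.0263], [-0.4999, -0.8632, 0.0703], [0.0124, 0.0741, 0.9972]]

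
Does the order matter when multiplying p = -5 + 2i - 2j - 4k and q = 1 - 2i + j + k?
Yes: pq = 5 + 14i - j - 11k ≠ 5 + 10i - 13j - 7k = qp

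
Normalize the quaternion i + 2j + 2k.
0.3333i + 0.6667j + 0.6667k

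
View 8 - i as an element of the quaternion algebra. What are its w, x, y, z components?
8 - i + 0j + 0k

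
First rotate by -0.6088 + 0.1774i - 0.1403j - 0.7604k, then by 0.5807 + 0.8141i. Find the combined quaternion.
-0.498 - 0.3926i + 0.5376j - 0.5558k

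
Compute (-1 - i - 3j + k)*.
-1 + i + 3j - k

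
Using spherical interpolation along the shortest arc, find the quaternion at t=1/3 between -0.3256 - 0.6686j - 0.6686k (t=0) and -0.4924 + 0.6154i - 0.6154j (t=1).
-0.4267 + 0.2365i - 0.7241j - 0.4876k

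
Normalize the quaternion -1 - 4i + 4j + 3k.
-0.1543 - 0.6172i + 0.6172j + 0.4629k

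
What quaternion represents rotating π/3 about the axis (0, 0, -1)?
0.866 - 0.5k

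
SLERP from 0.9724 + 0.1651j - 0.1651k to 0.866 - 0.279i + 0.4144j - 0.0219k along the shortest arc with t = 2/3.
0.9195 - 0.1891i + 0.3373j - 0.0713k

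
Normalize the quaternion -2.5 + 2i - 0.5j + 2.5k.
-0.6108 + 0.4887i - 0.1222j + 0.6108k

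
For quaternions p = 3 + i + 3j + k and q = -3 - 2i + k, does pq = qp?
No: pq = -8 - 6i - 12j + 6k ≠ -8 - 12i - 6j - 6k = qp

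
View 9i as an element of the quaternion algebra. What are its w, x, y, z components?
0 + 9i + 0j + 0k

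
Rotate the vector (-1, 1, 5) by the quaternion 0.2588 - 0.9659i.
(-1, 1.634, -4.83)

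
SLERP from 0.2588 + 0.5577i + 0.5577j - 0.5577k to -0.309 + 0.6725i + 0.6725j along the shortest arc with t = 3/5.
-0.0858 + 0.6826i + 0.6826j - 0.2467k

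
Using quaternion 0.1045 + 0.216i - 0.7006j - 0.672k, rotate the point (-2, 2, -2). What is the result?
(2.319, -0.9, 2.411)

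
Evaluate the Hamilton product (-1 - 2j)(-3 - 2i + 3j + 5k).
9 - 8i + 3j - 9k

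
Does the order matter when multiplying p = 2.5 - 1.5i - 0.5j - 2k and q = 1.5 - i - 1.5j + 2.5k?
Yes: pq = 6.5 - 9i + 1.25j + 5k ≠ 6.5 - 0.5i - 10.25j + 1.5k = qp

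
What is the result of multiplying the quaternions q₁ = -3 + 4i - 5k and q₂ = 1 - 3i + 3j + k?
14 + 28i + 2j + 4k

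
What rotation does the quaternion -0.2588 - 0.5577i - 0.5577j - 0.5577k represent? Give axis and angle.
axis = (-√3/3, -√3/3, -√3/3), θ = 7π/6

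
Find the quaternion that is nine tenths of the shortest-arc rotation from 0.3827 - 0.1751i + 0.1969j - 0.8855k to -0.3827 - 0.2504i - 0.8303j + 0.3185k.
0.4013 + 0.2122i + 0.7957j - 0.401k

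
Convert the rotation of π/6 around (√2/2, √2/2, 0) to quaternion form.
0.9659 + 0.183i + 0.183j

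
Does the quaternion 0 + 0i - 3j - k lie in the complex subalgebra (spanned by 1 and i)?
No. The quaternion -3j - k has j-coefficient y = -3 and k-coefficient z = -1, not both zero, so it does not lie in the complex subalgebra spanned by 1 and i.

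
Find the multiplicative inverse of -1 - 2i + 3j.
-0.0714 + 0.1429i - 0.2143j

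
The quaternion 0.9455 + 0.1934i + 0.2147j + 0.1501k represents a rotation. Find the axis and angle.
axis = (0.5939, 0.6594, 0.461), θ = 38°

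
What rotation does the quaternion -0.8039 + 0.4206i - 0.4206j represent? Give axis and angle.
axis = (√2/2, -√2/2, 0), θ = 287°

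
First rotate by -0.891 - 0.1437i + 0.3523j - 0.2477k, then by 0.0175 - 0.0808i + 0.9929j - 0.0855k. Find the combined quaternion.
-0.3982 - 0.1463i - 0.8862j + 0.1861k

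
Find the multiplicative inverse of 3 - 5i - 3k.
0.0698 + 0.1163i + 0.0698k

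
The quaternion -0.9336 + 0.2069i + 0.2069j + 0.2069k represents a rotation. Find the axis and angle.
axis = (√3/3, √3/3, √3/3), θ = 318°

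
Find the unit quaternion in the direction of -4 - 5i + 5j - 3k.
-0.4619 - 0.5774i + 0.5774j - 0.3464k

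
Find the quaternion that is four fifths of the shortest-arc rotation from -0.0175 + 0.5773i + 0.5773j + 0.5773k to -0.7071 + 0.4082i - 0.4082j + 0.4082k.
-0.6401 + 0.5223i - 0.2113j + 0.5223k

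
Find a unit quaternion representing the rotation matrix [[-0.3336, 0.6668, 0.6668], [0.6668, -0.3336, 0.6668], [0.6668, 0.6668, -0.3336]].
0.5774i + 0.5774j + 0.5774k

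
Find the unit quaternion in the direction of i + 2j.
0.4472i + 0.8944j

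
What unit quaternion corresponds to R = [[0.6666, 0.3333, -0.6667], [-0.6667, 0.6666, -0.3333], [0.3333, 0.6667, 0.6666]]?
0.866 + 0.2887i - 0.2887j - 0.2887k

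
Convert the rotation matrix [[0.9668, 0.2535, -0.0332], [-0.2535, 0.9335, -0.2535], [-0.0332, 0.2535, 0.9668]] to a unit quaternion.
0.9832 + 0.1289i - 0.1289k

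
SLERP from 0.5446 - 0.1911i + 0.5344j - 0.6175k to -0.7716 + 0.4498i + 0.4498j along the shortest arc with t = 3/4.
0.8437 - 0.4499i - 0.2093j - 0.2048k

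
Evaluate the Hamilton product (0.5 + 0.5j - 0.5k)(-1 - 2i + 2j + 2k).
-0.5 + i + 1.5j + 2.5k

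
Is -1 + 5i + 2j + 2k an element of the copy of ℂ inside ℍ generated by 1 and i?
No. The quaternion -1 + 5i + 2j + 2k has j-coefficient y = 2 and k-coefficient z = 2, not both zero, so it does not lie in the complex subalgebra spanned by 1 and i.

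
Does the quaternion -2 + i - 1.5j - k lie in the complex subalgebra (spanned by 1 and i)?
No. The quaternion -2 + i - 1.5j - k has j-coefficient y = -1.5 and k-coefficient z = -1, not both zero, so it does not lie in the complex subalgebra spanned by 1 and i.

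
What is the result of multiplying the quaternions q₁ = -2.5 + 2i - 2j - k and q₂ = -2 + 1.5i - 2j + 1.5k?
-0.5 - 12.75i + 4.5j - 2.75k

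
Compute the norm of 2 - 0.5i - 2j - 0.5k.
2.915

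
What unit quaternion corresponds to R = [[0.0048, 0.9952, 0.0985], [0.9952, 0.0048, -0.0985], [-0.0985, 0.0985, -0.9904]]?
0.0698 + 0.7054i + 0.7054j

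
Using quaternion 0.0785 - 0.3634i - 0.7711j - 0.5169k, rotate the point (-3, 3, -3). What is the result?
(3.332, -3.396, 2.09)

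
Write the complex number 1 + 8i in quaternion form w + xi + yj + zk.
1 + 8i + 0j + 0k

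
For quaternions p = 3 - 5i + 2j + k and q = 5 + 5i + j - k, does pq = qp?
No: pq = 39 - 13i + 13j - 13k ≠ 39 - 7i + 13j + 17k = qp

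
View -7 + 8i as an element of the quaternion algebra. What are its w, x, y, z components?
-7 + 8i + 0j + 0k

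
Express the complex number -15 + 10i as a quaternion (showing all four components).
-15 + 10i + 0j + 0k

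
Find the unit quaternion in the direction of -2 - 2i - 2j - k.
-0.5547 - 0.5547i - 0.5547j - 0.2774k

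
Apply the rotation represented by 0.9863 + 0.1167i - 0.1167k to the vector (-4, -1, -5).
(-3.985, 1.126, -4.985)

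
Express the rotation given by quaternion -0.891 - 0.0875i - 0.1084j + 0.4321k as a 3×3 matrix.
[[0.6031, 0.789, 0.1176], [-0.751, 0.6113, -0.2496], [-0.2688, 0.0622, 0.9612]]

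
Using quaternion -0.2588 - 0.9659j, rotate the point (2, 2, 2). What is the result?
(-0.732, 2, -2.732)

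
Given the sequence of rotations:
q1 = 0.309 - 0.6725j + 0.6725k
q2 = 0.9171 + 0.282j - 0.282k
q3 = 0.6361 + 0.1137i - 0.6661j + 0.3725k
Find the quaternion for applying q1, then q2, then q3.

q2 · q1 = 0.6627 - 0.5296j + 0.5296k
q3 · q2 · q1 = -0.1285 - 0.0801i - 0.8385j + 0.5235k
-0.1285 - 0.0801i - 0.8385j + 0.5235k


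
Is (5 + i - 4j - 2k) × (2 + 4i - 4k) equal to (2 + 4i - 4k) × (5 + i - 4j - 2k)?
No: pq = -2 + 38i - 12j - 8k ≠ -2 + 6i - 4j - 40k = qp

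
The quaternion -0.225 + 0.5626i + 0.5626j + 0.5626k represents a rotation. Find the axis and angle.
axis = (√3/3, √3/3, √3/3), θ = 206°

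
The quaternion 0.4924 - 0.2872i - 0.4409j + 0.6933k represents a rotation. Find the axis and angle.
axis = (-0.33, -0.5066, 0.7966), θ = 121°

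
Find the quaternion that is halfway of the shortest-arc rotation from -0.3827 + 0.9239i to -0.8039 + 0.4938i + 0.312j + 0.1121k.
-0.6318 + 0.7548i + 0.1661j + 0.0597k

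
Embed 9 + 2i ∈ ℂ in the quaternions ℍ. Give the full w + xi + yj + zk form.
9 + 2i + 0j + 0k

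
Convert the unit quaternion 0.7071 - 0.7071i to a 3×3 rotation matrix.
[[1, 0, 0], [0, 0, 1], [0, -1, 0]]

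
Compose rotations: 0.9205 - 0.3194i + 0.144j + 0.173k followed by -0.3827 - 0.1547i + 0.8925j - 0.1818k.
-0.4988 + 0.1604i + 0.8513j + 0.0292k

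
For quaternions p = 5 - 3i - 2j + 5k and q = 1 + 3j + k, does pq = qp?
No: pq = 6 - 20i + 16j + k ≠ 6 + 14i + 10j + 19k = qp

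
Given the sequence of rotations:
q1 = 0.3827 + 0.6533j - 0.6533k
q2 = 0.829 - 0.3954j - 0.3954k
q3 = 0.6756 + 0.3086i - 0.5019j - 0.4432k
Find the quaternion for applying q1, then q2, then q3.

q2 · q1 = 0.3173 + 0.5166i + 0.3903j - 0.6929k
q3 · q2 · q1 = -0.0563 + 0.9677i + 0.0893j - 0.229k
-0.0563 + 0.9677i + 0.0893j - 0.229k


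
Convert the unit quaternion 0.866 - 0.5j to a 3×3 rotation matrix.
[[0.5, 0, -0.866], [0, 1, 0], [0.866, 0, 0.5]]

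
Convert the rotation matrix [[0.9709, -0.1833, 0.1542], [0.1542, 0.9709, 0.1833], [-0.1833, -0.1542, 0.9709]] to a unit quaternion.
0.989 - 0.0853i + 0.0853j + 0.0853k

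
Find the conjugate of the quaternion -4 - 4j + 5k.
-4 + 4j - 5k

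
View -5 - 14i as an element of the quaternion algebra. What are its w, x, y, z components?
-5 - 14i + 0j + 0k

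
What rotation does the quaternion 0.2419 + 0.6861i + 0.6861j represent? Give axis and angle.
axis = (√2/2, √2/2, 0), θ = 152°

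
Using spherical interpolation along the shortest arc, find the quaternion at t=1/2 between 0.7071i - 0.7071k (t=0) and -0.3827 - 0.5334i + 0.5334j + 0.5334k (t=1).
0.2043 + 0.6623i - 0.2848j - 0.6623k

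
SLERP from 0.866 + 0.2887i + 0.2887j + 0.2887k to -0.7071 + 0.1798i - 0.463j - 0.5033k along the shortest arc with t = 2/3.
0.7896 - 0.0225i + 0.4195j + 0.4472k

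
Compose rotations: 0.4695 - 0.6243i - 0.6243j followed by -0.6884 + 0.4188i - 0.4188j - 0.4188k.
-0.3232 + 0.3649i + 0.4946j - 0.7195k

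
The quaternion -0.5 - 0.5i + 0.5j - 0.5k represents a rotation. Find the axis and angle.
axis = (-√3/3, √3/3, -√3/3), θ = 4π/3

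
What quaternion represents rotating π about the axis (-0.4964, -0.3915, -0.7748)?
-0.4964i - 0.3915j - 0.7748k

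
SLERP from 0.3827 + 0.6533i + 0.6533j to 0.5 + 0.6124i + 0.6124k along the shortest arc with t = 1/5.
0.4393 + 0.6941i + 0.5525j + 0.1416k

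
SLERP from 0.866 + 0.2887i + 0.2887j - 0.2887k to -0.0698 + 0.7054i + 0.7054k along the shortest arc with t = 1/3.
0.767 - 0.0965i + 0.2444j - 0.5854k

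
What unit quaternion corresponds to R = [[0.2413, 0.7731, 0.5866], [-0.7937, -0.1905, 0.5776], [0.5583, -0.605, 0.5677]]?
0.6361 - 0.4648i + 0.0111j - 0.6158k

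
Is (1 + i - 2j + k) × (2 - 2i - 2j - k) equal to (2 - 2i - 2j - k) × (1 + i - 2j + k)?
No: pq = 1 + 4i - 7j - 5k ≠ 1 - 4i - 5j + 7k = qp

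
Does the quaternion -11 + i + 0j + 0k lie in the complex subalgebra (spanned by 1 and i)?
Yes. The quaternion -11 + i has j- and k-coefficients y = z = 0, so it lies in the complex subalgebra spanned by 1 and i.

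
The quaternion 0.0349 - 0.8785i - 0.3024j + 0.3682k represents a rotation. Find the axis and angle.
axis = (-0.879, -0.3026, 0.3684), θ = 176°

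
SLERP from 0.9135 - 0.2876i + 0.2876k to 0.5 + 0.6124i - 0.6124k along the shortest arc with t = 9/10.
0.6211 + 0.5542i - 0.5542k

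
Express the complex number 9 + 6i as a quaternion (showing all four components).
9 + 6i + 0j + 0k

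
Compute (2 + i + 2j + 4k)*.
2 - i - 2j - 4k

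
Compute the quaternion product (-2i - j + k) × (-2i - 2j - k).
-5 + 3i - 4j + 2k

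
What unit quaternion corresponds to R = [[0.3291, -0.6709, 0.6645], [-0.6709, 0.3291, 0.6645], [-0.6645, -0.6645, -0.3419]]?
0.5737 - 0.5792i + 0.5792j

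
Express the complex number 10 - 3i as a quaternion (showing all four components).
10 - 3i + 0j + 0k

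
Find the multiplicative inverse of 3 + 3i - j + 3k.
0.1071 - 0.1071i + 0.0357j - 0.1071k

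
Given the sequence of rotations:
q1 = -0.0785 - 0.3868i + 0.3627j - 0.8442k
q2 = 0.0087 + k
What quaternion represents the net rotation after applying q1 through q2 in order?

q2 · q1 = 0.8435 - 0.3661i - 0.3836j - 0.0858k
0.8435 - 0.3661i - 0.3836j - 0.0858k


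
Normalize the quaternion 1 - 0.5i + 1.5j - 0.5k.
0.5164 - 0.2582i + 0.7746j - 0.2582k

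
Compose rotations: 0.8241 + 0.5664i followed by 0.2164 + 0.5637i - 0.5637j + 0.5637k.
-0.1409 + 0.5871i - 0.1453j + 0.7838k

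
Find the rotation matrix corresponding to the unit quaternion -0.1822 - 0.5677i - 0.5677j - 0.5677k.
[[-0.2891, 0.4377, 0.8514], [0.8514, -0.2891, 0.4377], [0.4377, 0.8514, -0.2891]]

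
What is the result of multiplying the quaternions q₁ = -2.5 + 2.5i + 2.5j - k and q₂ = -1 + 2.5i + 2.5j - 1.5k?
-11.5 - 10i - 7.5j + 4.75k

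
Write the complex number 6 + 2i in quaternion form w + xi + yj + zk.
6 + 2i + 0j + 0k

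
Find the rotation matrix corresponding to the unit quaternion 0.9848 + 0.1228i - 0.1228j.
[[0.9698, -0.0302, -0.2419], [-0.0302, 0.9698, -0.2419], [0.2419, 0.2419, 0.9397]]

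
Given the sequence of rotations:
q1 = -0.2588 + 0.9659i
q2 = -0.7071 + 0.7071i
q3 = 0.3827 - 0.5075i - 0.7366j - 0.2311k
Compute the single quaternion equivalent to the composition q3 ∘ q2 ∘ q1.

q2 · q1 = -0.5 - 0.866i
q3 · q2 · q1 = -0.6308 - 0.0777i + 0.5684j - 0.5223k
-0.6308 - 0.0777i + 0.5684j - 0.5223k


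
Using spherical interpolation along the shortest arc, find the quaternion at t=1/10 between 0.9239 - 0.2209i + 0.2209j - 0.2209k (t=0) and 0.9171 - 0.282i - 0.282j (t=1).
0.9366 - 0.2305i + 0.1711j - 0.2008k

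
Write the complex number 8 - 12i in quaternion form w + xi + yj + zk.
8 - 12i + 0j + 0k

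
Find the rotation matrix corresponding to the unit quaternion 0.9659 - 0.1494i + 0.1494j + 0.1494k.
[[0.9107, -0.3333, 0.244], [0.244, 0.9107, 0.3333], [-0.3333, -0.244, 0.9107]]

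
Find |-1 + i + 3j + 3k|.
√20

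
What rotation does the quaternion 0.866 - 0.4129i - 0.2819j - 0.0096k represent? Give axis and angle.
axis = (-0.8257, -0.5637, -0.0192), θ = π/3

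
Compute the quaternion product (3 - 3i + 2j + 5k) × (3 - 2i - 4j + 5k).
-14 + 15i - j + 46k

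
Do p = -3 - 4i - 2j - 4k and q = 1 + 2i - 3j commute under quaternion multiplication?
No: pq = -1 - 22i - j + 12k ≠ -1 + 2i + 15j - 20k = qp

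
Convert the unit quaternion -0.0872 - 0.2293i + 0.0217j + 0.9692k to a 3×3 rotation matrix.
[[-0.8796, 0.1591, -0.4483], [-0.179, -0.9839, 0.0021], [-0.4407, 0.0821, 0.8939]]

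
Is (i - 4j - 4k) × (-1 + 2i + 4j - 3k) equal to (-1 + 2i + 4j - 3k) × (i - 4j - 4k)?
No: pq = 2 + 27i - j + 16k ≠ 2 - 29i + 9j - 8k = qp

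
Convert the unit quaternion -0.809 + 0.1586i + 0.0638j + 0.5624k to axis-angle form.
axis = (0.2698, 0.1085, 0.9568), θ = 288°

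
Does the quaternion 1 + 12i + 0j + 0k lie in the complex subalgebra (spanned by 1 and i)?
Yes. The quaternion 1 + 12i has j- and k-coefficients y = z = 0, so it lies in the complex subalgebra spanned by 1 and i.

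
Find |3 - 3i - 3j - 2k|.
√31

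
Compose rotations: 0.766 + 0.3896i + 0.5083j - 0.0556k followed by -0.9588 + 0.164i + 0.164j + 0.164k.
-0.8726 - 0.3404i - 0.2887j + 0.1984k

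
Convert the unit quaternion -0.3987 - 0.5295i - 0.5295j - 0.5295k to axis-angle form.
axis = (-√3/3, -√3/3, -√3/3), θ = 227°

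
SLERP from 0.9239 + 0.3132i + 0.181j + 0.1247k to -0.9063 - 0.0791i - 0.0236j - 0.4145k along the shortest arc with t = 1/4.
0.934 + 0.2581i + 0.1435j + 0.201k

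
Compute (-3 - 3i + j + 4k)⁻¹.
-0.0857 + 0.0857i - 0.0286j - 0.1143k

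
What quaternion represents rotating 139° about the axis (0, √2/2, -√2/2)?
0.3502 + 0.6623j - 0.6623k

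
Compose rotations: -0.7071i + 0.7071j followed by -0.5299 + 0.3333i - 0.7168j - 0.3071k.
0.7425 + 0.5918i - 0.1575j - 0.2712k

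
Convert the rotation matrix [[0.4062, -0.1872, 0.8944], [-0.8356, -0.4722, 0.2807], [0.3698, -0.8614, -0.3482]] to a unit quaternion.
-0.3827 + 0.7461i - 0.3427j + 0.4236k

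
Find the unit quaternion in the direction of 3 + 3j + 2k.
0.6396 + 0.6396j + 0.4264k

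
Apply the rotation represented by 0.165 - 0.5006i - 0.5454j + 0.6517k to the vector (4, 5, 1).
(-0.955, 0.746, -6.366)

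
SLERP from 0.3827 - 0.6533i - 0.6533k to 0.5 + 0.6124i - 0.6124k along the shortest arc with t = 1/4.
0.5071 - 0.3611i - 0.7826k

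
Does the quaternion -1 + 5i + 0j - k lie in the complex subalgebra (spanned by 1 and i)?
No. The quaternion -1 + 5i - k has j-coefficient y = 0 and k-coefficient z = -1, not both zero, so it does not lie in the complex subalgebra spanned by 1 and i.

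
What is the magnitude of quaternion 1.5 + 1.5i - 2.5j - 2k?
3.841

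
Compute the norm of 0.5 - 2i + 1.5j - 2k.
3.24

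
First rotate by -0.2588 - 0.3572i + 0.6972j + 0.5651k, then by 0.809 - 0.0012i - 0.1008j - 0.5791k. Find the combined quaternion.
0.1877 + 0.0581i + 0.7977j + 0.5702k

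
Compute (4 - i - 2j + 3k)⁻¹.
0.1333 + 0.0333i + 0.0667j - 0.1k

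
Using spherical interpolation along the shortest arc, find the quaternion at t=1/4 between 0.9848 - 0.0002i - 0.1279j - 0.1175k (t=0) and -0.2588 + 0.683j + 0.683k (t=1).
0.8969 - 0.0002i - 0.317j - 0.3084k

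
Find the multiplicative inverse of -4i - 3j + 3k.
0.1176i + 0.0882j - 0.0882k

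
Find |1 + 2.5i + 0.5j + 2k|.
3.391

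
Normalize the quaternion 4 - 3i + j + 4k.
0.6172 - 0.4629i + 0.1543j + 0.6172k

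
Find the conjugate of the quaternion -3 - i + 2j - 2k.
-3 + i - 2j + 2k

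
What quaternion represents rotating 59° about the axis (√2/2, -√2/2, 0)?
0.8704 + 0.3482i - 0.3482j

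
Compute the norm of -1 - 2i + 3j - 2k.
√18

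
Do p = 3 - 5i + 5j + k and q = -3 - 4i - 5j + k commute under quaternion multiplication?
No: pq = -5 + 13i - 29j + 45k ≠ -5 - 7i - 31j - 45k = qp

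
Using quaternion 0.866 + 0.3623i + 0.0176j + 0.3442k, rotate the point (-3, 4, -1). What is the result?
(-4.901, 0.791, 1.165)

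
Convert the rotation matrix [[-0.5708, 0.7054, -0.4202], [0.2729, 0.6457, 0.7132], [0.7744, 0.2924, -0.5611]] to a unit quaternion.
-0.3584 + 0.2935i + 0.8333j + 0.3017k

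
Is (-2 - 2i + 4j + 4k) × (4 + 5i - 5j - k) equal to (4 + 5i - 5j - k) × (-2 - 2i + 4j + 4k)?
No: pq = 26 - 2i + 44j + 8k ≠ 26 - 34i + 8j + 28k = qp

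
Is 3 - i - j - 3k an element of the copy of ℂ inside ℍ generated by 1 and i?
No. The quaternion 3 - i - j - 3k has j-coefficient y = -1 and k-coefficient z = -3, not both zero, so it does not lie in the complex subalgebra spanned by 1 and i.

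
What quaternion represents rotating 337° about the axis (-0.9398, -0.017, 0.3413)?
-0.9799 - 0.1874i - 0.0034j + 0.068k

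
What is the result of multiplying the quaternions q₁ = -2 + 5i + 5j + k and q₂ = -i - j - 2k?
12 - 7i + 11j + 4k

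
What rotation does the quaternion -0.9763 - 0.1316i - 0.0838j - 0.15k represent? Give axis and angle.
axis = (-0.6081, -0.3872, -0.6931), θ = 335°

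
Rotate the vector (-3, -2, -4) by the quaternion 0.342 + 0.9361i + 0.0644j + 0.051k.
(-3.689, 3.584, 1.595)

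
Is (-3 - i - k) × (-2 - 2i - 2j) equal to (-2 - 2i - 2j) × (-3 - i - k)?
No: pq = 4 + 6i + 8j + 4k ≠ 4 + 10i + 4j = qp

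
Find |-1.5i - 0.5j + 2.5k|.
2.958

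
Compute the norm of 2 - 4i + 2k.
√24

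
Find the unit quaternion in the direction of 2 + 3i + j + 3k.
0.417 + 0.6255i + 0.2085j + 0.6255k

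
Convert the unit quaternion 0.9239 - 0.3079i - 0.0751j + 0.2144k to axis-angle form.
axis = (-0.8047, -0.1963, 0.5603), θ = π/4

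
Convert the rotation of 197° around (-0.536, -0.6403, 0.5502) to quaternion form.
-0.1478 - 0.5301i - 0.6333j + 0.5442k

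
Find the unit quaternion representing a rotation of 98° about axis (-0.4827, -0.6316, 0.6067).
0.6561 - 0.3643i - 0.4767j + 0.4579k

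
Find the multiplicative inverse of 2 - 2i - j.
0.2222 + 0.2222i + 0.1111j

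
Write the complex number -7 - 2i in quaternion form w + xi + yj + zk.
-7 - 2i + 0j + 0k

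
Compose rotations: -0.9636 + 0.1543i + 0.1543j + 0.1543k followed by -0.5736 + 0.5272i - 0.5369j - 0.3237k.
0.6042 - 0.6294i + 0.2976j + 0.3876k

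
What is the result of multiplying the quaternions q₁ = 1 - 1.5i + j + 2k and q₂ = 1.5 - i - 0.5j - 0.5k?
1.5 - 2.75i - 1.75j + 4.25k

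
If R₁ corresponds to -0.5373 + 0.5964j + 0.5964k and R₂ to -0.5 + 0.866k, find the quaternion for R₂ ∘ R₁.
-0.2478 - 0.5165i - 0.2982j - 0.7635k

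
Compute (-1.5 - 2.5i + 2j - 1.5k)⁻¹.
-0.1017 + 0.1695i - 0.1356j + 0.1017k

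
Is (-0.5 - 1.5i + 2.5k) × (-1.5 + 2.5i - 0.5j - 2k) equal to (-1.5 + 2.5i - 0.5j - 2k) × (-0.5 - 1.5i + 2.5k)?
No: pq = 9.5 + 2.25i + 3.5j - 2k ≠ 9.5 - 0.25i - 3j - 3.5k = qp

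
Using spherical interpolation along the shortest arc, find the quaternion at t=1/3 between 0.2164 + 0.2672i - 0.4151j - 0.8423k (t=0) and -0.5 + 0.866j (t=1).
0.3619 + 0.2i - 0.657j - 0.6303k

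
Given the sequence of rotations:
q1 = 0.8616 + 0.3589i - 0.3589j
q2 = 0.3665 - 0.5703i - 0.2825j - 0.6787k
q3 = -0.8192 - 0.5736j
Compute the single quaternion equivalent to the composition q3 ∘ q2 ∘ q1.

q2 · q1 = 0.4191 - 0.6034i - 0.6185j - 0.2787k
q3 · q2 · q1 = -0.6981 + 0.6542i + 0.2663j - 0.1178k
-0.6981 + 0.6542i + 0.2663j - 0.1178k


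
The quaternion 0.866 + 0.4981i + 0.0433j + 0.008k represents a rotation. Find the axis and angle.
axis = (0.9961, 0.0866, 0.016), θ = π/3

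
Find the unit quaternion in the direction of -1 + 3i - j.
-0.3015 + 0.9045i - 0.3015j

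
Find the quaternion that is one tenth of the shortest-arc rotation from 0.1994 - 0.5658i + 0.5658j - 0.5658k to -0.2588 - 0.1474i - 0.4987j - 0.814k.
0.1559 - 0.5645i + 0.475j - 0.6569k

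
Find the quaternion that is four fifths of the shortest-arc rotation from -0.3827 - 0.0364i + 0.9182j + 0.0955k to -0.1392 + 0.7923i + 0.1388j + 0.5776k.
-0.2314 + 0.7079i + 0.3783j + 0.5497k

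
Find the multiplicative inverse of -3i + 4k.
0.12i - 0.16k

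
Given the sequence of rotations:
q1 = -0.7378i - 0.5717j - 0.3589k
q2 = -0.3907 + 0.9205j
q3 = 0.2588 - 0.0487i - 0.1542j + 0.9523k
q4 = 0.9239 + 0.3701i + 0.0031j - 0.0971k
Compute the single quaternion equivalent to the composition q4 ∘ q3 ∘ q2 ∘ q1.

q2 · q1 = 0.5262 - 0.0421i + 0.2234j + 0.8194k
q3 · q2 · q1 = -0.6117 - 0.3756i - 0.0235j + 0.6958k
q4 · q3 · q2 · q1 = -0.3585 - 0.5735i - 0.2447j + 0.6947k
-0.3585 - 0.5735i - 0.2447j + 0.6947k


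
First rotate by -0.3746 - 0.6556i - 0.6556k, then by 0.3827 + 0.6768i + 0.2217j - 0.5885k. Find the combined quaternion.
-0.0855 - 0.6498i + 0.7465j + 0.1149k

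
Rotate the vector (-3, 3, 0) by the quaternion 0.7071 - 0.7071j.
(0, 3, -3)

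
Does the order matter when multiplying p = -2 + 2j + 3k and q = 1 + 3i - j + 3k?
Yes: pq = -9 + 3i + 13j - 9k ≠ -9 - 15i - 5j + 3k = qp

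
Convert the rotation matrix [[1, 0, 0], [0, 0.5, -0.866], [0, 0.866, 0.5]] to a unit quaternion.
0.866 + 0.5i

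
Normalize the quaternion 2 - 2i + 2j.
0.5774 - 0.5774i + 0.5774j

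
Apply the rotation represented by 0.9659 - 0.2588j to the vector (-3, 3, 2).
(-3.598, 3, 0.232)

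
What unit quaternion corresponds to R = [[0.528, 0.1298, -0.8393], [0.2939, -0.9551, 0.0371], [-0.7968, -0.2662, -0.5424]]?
-0.0872 + 0.8697i + 0.1218j - 0.4703k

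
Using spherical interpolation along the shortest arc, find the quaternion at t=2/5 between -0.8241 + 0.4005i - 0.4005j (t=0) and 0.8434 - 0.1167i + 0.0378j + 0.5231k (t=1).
-0.8853 + 0.3042i - 0.2702j - 0.225k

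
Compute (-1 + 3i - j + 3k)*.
-1 - 3i + j - 3k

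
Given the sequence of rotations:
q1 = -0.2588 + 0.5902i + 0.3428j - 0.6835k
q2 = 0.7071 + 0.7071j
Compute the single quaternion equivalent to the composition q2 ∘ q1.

q2 · q1 = -0.4254 - 0.066i + 0.0594j - 0.9006k
-0.4254 - 0.066i + 0.0594j - 0.9006k


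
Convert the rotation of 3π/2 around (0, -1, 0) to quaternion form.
-0.7071 - 0.7071j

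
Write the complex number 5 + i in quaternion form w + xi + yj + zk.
5 + i + 0j + 0k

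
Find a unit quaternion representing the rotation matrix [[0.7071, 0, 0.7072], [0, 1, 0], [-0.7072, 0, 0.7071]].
0.9239 + 0.3827j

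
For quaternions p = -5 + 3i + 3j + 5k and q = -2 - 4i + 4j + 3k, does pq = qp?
No: pq = -5 + 3i - 55j - k ≠ -5 + 25i + 3j - 49k = qp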